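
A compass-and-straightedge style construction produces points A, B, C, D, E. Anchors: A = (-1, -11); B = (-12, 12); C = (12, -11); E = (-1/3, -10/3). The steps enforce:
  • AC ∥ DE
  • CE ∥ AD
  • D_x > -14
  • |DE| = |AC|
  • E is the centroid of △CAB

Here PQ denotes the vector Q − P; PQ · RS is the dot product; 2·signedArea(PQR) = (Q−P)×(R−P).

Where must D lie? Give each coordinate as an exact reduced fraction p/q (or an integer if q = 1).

D = (-40/3, -10/3)

1. D_x = -40/3  [AC ∥ DE ∩ CE ∥ AD]
2. D_y = -10/3  [AC ∥ DE ∩ CE ∥ AD]
   → D = (-40/3, -10/3)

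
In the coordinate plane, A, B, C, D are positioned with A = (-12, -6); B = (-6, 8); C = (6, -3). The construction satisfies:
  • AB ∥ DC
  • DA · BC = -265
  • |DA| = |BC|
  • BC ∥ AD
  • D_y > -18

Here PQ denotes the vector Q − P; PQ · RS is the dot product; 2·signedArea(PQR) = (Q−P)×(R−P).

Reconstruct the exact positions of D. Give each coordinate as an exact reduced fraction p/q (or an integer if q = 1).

D = (0, -17)

1. D_x = 0  [AB ∥ DC ∩ BC ∥ AD]
2. D_y = -17  [AB ∥ DC ∩ BC ∥ AD]
   → D = (0, -17)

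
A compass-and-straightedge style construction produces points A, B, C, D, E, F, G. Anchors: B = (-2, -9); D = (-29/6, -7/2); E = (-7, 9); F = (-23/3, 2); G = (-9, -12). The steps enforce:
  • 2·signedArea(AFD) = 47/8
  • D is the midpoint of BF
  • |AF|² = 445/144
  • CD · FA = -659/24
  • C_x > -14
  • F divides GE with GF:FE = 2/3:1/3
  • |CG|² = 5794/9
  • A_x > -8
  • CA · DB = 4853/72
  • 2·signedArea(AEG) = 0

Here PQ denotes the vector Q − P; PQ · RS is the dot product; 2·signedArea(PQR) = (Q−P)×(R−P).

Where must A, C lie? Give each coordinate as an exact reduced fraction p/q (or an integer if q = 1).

A = (-15/2, 15/4)
C = (-40/3, 13)

1. A_x = -15/2  [2·signedArea(AEG) = 0 ∩ 2·signedArea(AFD) = 47/8]
2. A_y = 15/4  [2·signedArea(AEG) = 0 ∩ 2·signedArea(AFD) = 47/8]
   → A = (-15/2, 15/4)
3. C_x = -40/3  [CA · DB = 4853/72 ∩ CD · FA = -659/24]
4. C_y = 13  [CA · DB = 4853/72 ∩ CD · FA = -659/24]
   → C = (-40/3, 13)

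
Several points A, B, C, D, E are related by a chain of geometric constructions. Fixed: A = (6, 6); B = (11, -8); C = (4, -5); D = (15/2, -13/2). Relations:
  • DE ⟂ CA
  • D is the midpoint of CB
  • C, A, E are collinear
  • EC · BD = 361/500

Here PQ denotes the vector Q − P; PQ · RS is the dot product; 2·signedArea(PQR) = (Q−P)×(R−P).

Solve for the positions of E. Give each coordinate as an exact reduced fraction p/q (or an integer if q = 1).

E = (481/125, -1459/250)

1. E_x = 481/125  [C, A, E are collinear ∩ DE ⟂ CA]
2. E_y = -1459/250  [C, A, E are collinear ∩ DE ⟂ CA]
   → E = (481/125, -1459/250)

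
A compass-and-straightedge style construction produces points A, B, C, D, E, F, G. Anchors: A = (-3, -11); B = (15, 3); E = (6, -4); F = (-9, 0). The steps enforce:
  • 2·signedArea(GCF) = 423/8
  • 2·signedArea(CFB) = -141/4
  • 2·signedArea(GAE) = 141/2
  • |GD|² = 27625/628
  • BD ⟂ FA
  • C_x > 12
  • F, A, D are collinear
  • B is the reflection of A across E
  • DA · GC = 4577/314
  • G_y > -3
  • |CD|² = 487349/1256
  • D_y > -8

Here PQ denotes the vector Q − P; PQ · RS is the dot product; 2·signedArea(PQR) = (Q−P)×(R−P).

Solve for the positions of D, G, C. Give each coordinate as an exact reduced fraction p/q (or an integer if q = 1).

1. D_x = -747/157  [F, A, D are collinear ∩ BD ⟂ FA]
2. D_y = -1221/157  [F, A, D are collinear ∩ BD ⟂ FA]
   → D = (-747/157, -1221/157)
3. G_x = -3/2  [line -7·x + 9·y + 15/2 = 0 ∩ |GD|² = 27625/628]
4. G_y = -2  [line -7·x + 9·y + 15/2 = 0 ∩ |GD|² = 27625/628]
   → G = (-3/2, -2)
5. C_x = 51/4  [2·signedArea(GCF) = 423/8 ∩ 2·signedArea(CFB) = -141/4]
6. C_y = 5/4  [2·signedArea(GCF) = 423/8 ∩ 2·signedArea(CFB) = -141/4]
   → C = (51/4, 5/4)

C = (51/4, 5/4)
D = (-747/157, -1221/157)
G = (-3/2, -2)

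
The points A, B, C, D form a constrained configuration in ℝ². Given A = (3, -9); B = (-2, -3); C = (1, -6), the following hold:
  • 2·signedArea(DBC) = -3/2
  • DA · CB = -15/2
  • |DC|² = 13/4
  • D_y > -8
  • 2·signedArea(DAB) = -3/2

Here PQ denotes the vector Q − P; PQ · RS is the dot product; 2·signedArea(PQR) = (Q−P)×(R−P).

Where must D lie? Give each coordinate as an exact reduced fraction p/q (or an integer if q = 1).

D = (2, -15/2)

1. D_x = 2  [2·signedArea(DAB) = -3/2 ∩ DA · CB = -15/2]
2. D_y = -15/2  [2·signedArea(DAB) = -3/2 ∩ DA · CB = -15/2]
   → D = (2, -15/2)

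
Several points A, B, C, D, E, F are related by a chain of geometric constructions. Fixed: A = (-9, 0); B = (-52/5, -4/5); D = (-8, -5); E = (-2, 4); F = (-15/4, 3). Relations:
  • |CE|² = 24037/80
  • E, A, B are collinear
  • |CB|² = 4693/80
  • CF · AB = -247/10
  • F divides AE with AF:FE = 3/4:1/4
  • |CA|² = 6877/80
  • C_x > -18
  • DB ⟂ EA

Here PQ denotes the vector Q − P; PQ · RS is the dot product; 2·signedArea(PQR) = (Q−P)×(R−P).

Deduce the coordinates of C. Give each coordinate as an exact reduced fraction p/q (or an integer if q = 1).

C = (-341/20, -23/5)

1. C_x = -341/20  [line 7/5·x + 4/5·y + 551/20 = 0 ∩ |CB|² = 4693/80]
2. C_y = -23/5  [line 7/5·x + 4/5·y + 551/20 = 0 ∩ |CB|² = 4693/80]
   → C = (-341/20, -23/5)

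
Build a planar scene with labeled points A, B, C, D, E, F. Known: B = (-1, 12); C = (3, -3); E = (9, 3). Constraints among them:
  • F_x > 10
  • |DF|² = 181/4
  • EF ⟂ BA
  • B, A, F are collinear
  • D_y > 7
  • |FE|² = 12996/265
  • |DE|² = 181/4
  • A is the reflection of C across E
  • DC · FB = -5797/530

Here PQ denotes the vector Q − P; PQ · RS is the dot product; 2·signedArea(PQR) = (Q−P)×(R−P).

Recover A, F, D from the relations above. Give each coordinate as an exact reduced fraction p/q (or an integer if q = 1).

1. A_x = 15  [A is the reflection of C across E]
2. A_y = 9  [A is the reflection of C across E]
   → A = (15, 9)
3. F_x = 2727/265  [B, A, F are collinear ∩ EF ⟂ BA]
4. F_y = 2619/265  [B, A, F are collinear ∩ EF ⟂ BA]
   → F = (2727/265, 2619/265)
5. D_x = 4  [line 2992/265·x + -561/265·y + -15521/530 = 0 ∩ |DE|² = 181/4]
6. D_y = 15/2  [line 2992/265·x + -561/265·y + -15521/530 = 0 ∩ |DE|² = 181/4]
   → D = (4, 15/2)

A = (15, 9)
D = (4, 15/2)
F = (2727/265, 2619/265)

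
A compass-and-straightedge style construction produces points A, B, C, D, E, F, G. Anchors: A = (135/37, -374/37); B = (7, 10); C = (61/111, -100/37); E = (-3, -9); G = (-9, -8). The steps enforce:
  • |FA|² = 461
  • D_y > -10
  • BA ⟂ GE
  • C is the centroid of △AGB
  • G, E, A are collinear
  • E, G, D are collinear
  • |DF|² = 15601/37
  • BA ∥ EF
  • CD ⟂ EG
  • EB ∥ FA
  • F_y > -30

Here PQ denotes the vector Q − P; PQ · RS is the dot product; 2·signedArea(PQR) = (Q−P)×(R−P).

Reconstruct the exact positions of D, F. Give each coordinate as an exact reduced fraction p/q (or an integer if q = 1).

D = (-21/37, -348/37)
F = (-235/37, -1077/37)

1. D_x = -21/37  [E, G, D are collinear ∩ CD ⟂ EG]
2. D_y = -348/37  [E, G, D are collinear ∩ CD ⟂ EG]
   → D = (-21/37, -348/37)
3. F_x = -235/37  [EB ∥ FA ∩ BA ∥ EF]
4. F_y = -1077/37  [EB ∥ FA ∩ BA ∥ EF]
   → F = (-235/37, -1077/37)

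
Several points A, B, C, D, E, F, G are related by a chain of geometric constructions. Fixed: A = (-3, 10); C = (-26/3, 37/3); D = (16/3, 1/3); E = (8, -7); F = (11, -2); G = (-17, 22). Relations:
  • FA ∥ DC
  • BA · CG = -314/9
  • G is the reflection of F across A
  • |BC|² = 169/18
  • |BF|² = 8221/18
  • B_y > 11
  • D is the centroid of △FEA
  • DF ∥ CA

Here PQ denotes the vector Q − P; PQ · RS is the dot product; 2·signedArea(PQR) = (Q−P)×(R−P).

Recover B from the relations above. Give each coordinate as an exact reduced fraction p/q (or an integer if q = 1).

B = (-35/6, 67/6)

1. B_x = -35/6  [line 25/3·x + -29/3·y + 1409/9 = 0 ∩ |BC|² = 169/18]
2. B_y = 67/6  [line 25/3·x + -29/3·y + 1409/9 = 0 ∩ |BC|² = 169/18]
   → B = (-35/6, 67/6)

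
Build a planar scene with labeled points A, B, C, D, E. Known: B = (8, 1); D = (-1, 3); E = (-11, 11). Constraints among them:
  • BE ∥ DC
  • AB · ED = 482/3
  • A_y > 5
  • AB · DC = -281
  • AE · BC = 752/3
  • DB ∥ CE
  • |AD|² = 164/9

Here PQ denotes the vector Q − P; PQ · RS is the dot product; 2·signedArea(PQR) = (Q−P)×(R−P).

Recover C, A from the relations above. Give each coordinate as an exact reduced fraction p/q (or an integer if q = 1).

A = (-13/3, 17/3)
C = (-20, 13)

1. C_x = -20  [DB ∥ CE ∩ BE ∥ DC]
2. C_y = 13  [DB ∥ CE ∩ BE ∥ DC]
   → C = (-20, 13)
3. A_x = -13/3  [AB · DC = -281 ∩ AB · ED = 482/3]
4. A_y = 17/3  [AB · DC = -281 ∩ AB · ED = 482/3]
   → A = (-13/3, 17/3)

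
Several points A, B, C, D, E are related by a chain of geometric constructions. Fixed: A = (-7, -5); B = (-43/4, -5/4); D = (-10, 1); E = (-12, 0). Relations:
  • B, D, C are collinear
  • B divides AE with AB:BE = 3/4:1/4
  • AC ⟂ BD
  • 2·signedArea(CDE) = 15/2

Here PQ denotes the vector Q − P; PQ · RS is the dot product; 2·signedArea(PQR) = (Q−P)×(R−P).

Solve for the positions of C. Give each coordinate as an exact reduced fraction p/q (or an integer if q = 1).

1. C_x = -23/2  [B, D, C are collinear ∩ AC ⟂ BD]
2. C_y = -7/2  [B, D, C are collinear ∩ AC ⟂ BD]
   → C = (-23/2, -7/2)

C = (-23/2, -7/2)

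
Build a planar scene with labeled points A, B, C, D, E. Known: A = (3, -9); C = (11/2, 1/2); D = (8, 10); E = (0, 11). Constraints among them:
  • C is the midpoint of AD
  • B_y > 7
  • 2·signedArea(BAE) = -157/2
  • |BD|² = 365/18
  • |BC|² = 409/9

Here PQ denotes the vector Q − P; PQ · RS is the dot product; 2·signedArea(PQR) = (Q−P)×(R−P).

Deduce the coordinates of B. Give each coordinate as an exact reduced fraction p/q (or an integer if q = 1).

1. B_x = 9/2  [line -20·x + -3·y + 223/2 = 0 ∩ |BC|² = 409/9]
2. B_y = 43/6  [line -20·x + -3·y + 223/2 = 0 ∩ |BC|² = 409/9]
   → B = (9/2, 43/6)

B = (9/2, 43/6)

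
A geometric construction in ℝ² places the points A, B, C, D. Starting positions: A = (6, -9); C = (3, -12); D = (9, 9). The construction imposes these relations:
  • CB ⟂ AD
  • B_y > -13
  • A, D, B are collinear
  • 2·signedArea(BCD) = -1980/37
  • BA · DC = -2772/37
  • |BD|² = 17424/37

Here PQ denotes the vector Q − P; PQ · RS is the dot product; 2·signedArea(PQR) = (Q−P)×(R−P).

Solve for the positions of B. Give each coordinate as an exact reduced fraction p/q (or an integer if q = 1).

1. B_x = 201/37  [A, D, B are collinear ∩ CB ⟂ AD]
2. B_y = -459/37  [A, D, B are collinear ∩ CB ⟂ AD]
   → B = (201/37, -459/37)

B = (201/37, -459/37)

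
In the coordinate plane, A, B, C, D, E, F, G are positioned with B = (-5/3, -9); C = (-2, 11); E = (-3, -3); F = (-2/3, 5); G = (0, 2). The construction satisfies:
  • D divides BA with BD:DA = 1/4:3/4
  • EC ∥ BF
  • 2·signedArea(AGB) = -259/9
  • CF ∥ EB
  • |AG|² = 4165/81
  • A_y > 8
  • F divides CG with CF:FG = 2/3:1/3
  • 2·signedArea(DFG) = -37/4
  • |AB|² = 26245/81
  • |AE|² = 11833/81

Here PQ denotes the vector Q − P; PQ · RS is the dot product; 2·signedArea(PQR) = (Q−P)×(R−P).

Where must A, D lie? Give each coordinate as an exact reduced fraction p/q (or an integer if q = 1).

1. A_x = -14/9  [line 11·x + -5/3·y + 289/9 = 0 ∩ |AG|² = 4165/81]
2. A_y = 9  [line 11·x + -5/3·y + 289/9 = 0 ∩ |AG|² = 4165/81]
   → A = (-14/9, 9)
3. D_x = -59/36  [D divides BA with BD:DA = 1/4:3/4]
4. D_y = -9/2  [D divides BA with BD:DA = 1/4:3/4]
   → D = (-59/36, -9/2)

A = (-14/9, 9)
D = (-59/36, -9/2)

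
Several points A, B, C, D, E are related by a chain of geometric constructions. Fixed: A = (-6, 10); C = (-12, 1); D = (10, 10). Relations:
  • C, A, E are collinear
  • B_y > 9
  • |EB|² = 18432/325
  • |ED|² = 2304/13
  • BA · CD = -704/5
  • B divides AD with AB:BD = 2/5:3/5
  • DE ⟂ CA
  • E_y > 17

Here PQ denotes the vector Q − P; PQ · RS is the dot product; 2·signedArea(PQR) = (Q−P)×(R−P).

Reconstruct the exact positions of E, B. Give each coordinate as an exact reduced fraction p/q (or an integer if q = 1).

1. E_x = -14/13  [C, A, E are collinear ∩ DE ⟂ CA]
2. E_y = 226/13  [C, A, E are collinear ∩ DE ⟂ CA]
   → E = (-14/13, 226/13)
3. B_x = 2/5  [B divides AD with AB:BD = 2/5:3/5]
4. B_y = 10  [B divides AD with AB:BD = 2/5:3/5]
   → B = (2/5, 10)

B = (2/5, 10)
E = (-14/13, 226/13)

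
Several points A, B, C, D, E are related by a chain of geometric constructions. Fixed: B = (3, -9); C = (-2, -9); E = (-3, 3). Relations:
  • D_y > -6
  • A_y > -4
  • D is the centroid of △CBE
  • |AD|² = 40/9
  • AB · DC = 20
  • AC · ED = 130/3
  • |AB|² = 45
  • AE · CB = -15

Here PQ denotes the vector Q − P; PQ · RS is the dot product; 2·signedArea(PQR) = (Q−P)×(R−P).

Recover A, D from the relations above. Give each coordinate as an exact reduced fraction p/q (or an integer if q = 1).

A = (0, -3)
D = (-2/3, -5)

1. A_x = 0  [AE · CB = -15]
2. A_y = -3  [|AB|² = 45]
   → A = (0, -3)
3. D_x = -2/3  [AB · DC = 20 ∩ D is the centroid of △CBE]
4. D_y = -5  [AB · DC = 20 ∩ D is the centroid of △CBE]
   → D = (-2/3, -5)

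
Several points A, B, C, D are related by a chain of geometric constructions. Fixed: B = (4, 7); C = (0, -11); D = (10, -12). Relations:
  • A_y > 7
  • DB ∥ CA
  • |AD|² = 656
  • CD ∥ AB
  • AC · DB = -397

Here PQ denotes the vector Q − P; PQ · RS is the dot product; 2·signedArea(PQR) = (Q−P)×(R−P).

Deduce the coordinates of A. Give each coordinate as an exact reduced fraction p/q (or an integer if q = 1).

1. A_x = -6  [CD ∥ AB ∩ DB ∥ CA]
2. A_y = 8  [CD ∥ AB ∩ DB ∥ CA]
   → A = (-6, 8)

A = (-6, 8)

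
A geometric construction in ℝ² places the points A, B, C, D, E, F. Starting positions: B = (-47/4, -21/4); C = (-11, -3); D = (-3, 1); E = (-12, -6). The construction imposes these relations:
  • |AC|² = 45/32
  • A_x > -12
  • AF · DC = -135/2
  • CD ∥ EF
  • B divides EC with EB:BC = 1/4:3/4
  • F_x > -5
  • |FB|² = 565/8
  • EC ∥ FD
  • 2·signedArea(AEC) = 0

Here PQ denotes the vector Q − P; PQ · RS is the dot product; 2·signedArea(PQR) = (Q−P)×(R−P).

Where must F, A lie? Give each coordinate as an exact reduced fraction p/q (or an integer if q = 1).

1. F_x = -4  [EC ∥ FD ∩ CD ∥ EF]
2. F_y = -2  [EC ∥ FD ∩ CD ∥ EF]
   → F = (-4, -2)
3. A_x = -91/8  [2·signedArea(AEC) = 0 ∩ AF · DC = -135/2]
4. A_y = -33/8  [2·signedArea(AEC) = 0 ∩ AF · DC = -135/2]
   → A = (-91/8, -33/8)

A = (-91/8, -33/8)
F = (-4, -2)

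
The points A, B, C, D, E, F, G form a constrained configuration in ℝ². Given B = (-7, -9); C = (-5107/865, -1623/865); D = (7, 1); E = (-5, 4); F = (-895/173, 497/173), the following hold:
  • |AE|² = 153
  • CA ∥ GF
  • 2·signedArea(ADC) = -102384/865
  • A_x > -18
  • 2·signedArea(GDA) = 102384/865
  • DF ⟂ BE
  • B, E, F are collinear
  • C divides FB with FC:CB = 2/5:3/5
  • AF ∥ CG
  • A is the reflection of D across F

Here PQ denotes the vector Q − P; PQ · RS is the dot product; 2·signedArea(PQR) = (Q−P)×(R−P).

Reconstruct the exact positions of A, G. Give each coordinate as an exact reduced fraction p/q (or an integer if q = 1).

A = (-3001/173, 821/173)
G = (5423/865, -3243/865)

1. A_x = -3001/173  [A is the reflection of D across F]
2. A_y = 821/173  [A is the reflection of D across F]
   → A = (-3001/173, 821/173)
3. G_x = 5423/865  [CA ∥ GF ∩ AF ∥ CG]
4. G_y = -3243/865  [CA ∥ GF ∩ AF ∥ CG]
   → G = (5423/865, -3243/865)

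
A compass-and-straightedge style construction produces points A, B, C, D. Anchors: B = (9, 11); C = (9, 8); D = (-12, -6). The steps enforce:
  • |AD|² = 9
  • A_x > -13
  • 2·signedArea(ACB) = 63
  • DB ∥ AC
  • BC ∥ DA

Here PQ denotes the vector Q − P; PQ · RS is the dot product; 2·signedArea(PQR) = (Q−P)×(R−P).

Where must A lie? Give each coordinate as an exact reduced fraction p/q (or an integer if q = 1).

1. A_x = -12  [DB ∥ AC ∩ BC ∥ DA]
2. A_y = -9  [DB ∥ AC ∩ BC ∥ DA]
   → A = (-12, -9)

A = (-12, -9)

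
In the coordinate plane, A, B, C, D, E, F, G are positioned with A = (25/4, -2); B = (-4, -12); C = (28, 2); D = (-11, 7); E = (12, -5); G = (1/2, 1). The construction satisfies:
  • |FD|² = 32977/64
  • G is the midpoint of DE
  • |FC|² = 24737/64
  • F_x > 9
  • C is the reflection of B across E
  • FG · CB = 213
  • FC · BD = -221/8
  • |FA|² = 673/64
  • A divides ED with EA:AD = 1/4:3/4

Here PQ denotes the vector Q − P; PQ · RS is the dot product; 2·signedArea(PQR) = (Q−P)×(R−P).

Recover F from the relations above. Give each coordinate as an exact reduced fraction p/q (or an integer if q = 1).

1. F_x = 73/8  [FG · CB = 213 ∩ FC · BD = -221/8]
2. F_y = -7/2  [FG · CB = 213 ∩ FC · BD = -221/8]
   → F = (73/8, -7/2)

F = (73/8, -7/2)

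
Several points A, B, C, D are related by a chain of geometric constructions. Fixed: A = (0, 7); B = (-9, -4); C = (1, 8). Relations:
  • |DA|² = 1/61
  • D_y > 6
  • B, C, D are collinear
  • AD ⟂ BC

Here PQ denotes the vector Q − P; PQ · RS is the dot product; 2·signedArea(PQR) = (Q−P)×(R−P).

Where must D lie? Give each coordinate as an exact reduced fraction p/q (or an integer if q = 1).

1. D_x = 6/61  [B, C, D are collinear ∩ AD ⟂ BC]
2. D_y = 422/61  [B, C, D are collinear ∩ AD ⟂ BC]
   → D = (6/61, 422/61)

D = (6/61, 422/61)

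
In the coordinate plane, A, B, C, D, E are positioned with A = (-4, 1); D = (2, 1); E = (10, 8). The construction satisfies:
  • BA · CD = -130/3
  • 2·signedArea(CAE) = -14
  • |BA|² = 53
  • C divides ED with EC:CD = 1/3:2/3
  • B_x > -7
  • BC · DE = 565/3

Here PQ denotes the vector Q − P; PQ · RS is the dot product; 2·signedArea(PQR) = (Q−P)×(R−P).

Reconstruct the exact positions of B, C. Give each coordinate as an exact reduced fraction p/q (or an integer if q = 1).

B = (-6, -6)
C = (22/3, 17/3)

1. C_x = 22/3  [C divides ED with EC:CD = 1/3:2/3]
2. C_y = 17/3  [C divides ED with EC:CD = 1/3:2/3]
   → C = (22/3, 17/3)
3. B_x = -6  [line 16/3·x + 14/3·y + 60 = 0 ∩ |BA|² = 53]
4. B_y = -6  [line 16/3·x + 14/3·y + 60 = 0 ∩ |BA|² = 53]
   → B = (-6, -6)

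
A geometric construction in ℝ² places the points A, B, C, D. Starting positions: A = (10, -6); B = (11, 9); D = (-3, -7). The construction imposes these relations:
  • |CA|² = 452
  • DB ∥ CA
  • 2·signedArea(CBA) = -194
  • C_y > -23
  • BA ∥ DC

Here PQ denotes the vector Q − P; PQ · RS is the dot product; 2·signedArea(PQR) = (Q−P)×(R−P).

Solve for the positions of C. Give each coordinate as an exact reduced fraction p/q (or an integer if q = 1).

C = (-4, -22)

1. C_x = -4  [DB ∥ CA ∩ BA ∥ DC]
2. C_y = -22  [DB ∥ CA ∩ BA ∥ DC]
   → C = (-4, -22)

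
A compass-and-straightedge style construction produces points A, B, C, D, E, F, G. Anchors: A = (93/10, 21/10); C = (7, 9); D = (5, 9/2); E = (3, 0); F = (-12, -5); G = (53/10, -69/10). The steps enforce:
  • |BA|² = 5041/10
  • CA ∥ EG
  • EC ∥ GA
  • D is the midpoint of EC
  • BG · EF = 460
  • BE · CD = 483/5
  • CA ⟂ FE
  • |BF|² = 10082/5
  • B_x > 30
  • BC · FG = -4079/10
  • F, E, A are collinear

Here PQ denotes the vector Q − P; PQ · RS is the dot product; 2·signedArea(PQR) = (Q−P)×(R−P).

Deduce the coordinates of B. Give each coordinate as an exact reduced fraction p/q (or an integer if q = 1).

1. B_x = 153/5  [BE · CD = 483/5 ∩ BG · EF = 460]
2. B_y = 46/5  [BE · CD = 483/5 ∩ BG · EF = 460]
   → B = (153/5, 46/5)

B = (153/5, 46/5)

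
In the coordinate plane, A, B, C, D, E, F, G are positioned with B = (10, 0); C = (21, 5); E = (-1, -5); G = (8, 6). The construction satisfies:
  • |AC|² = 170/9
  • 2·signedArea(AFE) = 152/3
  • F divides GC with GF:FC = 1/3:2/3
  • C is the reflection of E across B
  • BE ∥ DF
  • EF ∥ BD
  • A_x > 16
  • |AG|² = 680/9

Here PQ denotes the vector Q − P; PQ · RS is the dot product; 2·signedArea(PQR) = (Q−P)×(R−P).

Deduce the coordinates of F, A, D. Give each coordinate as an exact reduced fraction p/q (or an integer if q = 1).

A = (50/3, 16/3)
D = (70/3, 32/3)
F = (37/3, 17/3)

1. F_x = 37/3  [F divides GC with GF:FC = 1/3:2/3]
2. F_y = 17/3  [F divides GC with GF:FC = 1/3:2/3]
   → F = (37/3, 17/3)
3. A_x = 50/3  [line 32/3·x + -40/3·y + -320/3 = 0 ∩ |AG|² = 680/9]
4. A_y = 16/3  [line 32/3·x + -40/3·y + -320/3 = 0 ∩ |AG|² = 680/9]
   → A = (50/3, 16/3)
5. D_x = 70/3  [BE ∥ DF ∩ EF ∥ BD]
6. D_y = 32/3  [BE ∥ DF ∩ EF ∥ BD]
   → D = (70/3, 32/3)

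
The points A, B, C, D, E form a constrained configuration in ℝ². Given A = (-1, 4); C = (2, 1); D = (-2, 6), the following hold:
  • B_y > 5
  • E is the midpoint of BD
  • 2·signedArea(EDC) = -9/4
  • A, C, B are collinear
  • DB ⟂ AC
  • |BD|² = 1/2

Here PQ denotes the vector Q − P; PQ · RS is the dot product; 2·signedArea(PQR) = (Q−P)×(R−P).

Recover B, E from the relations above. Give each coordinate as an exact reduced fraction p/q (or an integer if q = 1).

B = (-5/2, 11/2)
E = (-9/4, 23/4)

1. B_x = -5/2  [A, C, B are collinear ∩ DB ⟂ AC]
2. B_y = 11/2  [A, C, B are collinear ∩ DB ⟂ AC]
   → B = (-5/2, 11/2)
3. E_x = -9/4  [E is the midpoint of BD]
4. E_y = 23/4  [E is the midpoint of BD]
   → E = (-9/4, 23/4)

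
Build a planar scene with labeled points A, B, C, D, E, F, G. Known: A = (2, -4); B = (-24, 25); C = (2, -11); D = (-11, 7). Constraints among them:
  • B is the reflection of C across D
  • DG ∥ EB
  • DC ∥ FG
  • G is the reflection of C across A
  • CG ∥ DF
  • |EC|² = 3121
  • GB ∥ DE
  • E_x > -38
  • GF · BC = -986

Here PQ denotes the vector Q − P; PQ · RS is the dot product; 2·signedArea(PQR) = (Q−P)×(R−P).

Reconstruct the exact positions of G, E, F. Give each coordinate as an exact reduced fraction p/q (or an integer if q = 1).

E = (-37, 29)
F = (-11, 21)
G = (2, 3)

1. G_x = 2  [G is the reflection of C across A]
2. G_y = 3  [G is the reflection of C across A]
   → G = (2, 3)
3. E_x = -37  [DG ∥ EB ∩ GB ∥ DE]
4. E_y = 29  [DG ∥ EB ∩ GB ∥ DE]
   → E = (-37, 29)
5. F_x = -11  [DC ∥ FG ∩ CG ∥ DF]
6. F_y = 21  [DC ∥ FG ∩ CG ∥ DF]
   → F = (-11, 21)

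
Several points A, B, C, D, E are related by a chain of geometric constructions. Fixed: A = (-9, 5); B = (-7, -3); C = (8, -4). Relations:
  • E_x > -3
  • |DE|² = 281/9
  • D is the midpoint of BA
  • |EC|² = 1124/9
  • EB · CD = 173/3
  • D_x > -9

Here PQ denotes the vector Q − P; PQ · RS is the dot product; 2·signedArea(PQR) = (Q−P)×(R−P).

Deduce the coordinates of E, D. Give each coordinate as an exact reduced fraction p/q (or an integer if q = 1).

D = (-8, 1)
E = (-8/3, -2/3)

1. D_x = -8  [D is the midpoint of BA]
2. D_y = 1  [D is the midpoint of BA]
   → D = (-8, 1)
3. E_x = -8/3  [line 16·x + -5·y + 118/3 = 0 ∩ |EC|² = 1124/9]
4. E_y = -2/3  [line 16·x + -5·y + 118/3 = 0 ∩ |EC|² = 1124/9]
   → E = (-8/3, -2/3)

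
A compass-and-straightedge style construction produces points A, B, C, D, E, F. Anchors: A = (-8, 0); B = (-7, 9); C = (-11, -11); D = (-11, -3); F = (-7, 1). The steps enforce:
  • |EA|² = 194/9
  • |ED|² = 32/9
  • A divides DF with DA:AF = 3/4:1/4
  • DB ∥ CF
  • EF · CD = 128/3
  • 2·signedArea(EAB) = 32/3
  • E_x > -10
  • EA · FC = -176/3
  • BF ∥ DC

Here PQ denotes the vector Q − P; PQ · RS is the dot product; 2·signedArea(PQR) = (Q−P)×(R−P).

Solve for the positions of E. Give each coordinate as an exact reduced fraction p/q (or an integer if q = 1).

1. E_x = -29/3  [EA · FC = -176/3 ∩ 2·signedArea(EAB) = 32/3]
2. E_y = -13/3  [EA · FC = -176/3 ∩ 2·signedArea(EAB) = 32/3]
   → E = (-29/3, -13/3)

E = (-29/3, -13/3)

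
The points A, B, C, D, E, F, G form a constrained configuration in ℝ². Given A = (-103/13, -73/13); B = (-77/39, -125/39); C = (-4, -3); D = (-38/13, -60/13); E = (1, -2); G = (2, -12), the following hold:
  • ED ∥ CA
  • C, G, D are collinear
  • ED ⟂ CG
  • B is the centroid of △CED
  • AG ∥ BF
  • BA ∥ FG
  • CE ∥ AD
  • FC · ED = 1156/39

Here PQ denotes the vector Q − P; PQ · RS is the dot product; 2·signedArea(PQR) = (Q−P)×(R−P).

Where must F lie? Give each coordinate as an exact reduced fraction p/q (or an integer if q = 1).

1. F_x = 310/39  [BA ∥ FG ∩ AG ∥ BF]
2. F_y = -374/39  [BA ∥ FG ∩ AG ∥ BF]
   → F = (310/39, -374/39)

F = (310/39, -374/39)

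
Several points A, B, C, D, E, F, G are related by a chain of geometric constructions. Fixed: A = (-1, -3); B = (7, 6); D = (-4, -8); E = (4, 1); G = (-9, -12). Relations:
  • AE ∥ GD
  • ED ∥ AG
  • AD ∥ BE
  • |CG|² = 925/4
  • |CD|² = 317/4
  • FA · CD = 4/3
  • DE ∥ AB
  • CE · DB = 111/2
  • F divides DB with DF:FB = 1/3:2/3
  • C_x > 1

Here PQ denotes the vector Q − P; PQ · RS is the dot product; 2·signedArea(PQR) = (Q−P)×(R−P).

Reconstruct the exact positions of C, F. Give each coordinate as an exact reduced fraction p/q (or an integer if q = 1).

1. C_x = 3/2  [line -11·x + -14·y + 5/2 = 0 ∩ |CG|² = 925/4]
2. C_y = -1  [line -11·x + -14·y + 5/2 = 0 ∩ |CG|² = 925/4]
   → C = (3/2, -1)
3. F_x = -1/3  [F divides DB with DF:FB = 1/3:2/3]
4. F_y = -10/3  [F divides DB with DF:FB = 1/3:2/3]
   → F = (-1/3, -10/3)

C = (3/2, -1)
F = (-1/3, -10/3)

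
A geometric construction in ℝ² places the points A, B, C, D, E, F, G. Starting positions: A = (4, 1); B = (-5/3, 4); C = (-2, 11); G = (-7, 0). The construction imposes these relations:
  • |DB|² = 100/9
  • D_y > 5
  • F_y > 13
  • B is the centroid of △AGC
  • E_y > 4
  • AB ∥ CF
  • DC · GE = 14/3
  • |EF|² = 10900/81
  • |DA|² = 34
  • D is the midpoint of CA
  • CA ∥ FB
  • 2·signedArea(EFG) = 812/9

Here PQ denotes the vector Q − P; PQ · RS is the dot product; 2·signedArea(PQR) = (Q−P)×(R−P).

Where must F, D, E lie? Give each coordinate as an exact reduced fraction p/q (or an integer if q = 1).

D = (1, 6)
E = (-7/9, 14/3)
F = (-23/3, 14)

1. F_x = -23/3  [CA ∥ FB ∩ AB ∥ CF]
2. F_y = 14  [CA ∥ FB ∩ AB ∥ CF]
   → F = (-23/3, 14)
3. D_x = 1  [D is the midpoint of CA]
4. D_y = 6  [D is the midpoint of CA]
   → D = (1, 6)
5. E_x = -7/9  [2·signedArea(EFG) = 812/9 ∩ DC · GE = 14/3]
6. E_y = 14/3  [2·signedArea(EFG) = 812/9 ∩ DC · GE = 14/3]
   → E = (-7/9, 14/3)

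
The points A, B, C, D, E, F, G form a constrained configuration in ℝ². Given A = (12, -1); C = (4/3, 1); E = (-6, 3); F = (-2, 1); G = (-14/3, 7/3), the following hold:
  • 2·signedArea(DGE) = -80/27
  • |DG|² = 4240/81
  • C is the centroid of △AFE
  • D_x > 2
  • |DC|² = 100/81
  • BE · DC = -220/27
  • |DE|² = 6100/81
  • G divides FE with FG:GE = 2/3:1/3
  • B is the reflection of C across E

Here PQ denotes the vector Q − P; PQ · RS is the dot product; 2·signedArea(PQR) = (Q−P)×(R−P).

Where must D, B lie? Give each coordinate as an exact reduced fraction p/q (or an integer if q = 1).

1. D_x = 22/9  [line -2/3·x + -4/3·y + 80/27 = 0 ∩ |DC|² = 100/81]
2. D_y = 1  [line -2/3·x + -4/3·y + 80/27 = 0 ∩ |DC|² = 100/81]
   → D = (22/9, 1)
3. B_x = -40/3  [B is the reflection of C across E]
4. B_y = 5  [B is the reflection of C across E]
   → B = (-40/3, 5)

B = (-40/3, 5)
D = (22/9, 1)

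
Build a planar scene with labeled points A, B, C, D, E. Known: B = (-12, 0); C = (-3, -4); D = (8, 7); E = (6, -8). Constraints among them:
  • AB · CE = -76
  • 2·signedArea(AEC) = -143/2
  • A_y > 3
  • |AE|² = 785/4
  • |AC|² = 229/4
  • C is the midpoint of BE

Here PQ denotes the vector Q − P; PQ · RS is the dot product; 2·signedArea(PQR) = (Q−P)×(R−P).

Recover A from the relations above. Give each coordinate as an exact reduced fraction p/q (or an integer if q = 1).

A = (-2, 7/2)

1. A_x = -2  [AB · CE = -76 ∩ 2·signedArea(AEC) = -143/2]
2. A_y = 7/2  [AB · CE = -76 ∩ 2·signedArea(AEC) = -143/2]
   → A = (-2, 7/2)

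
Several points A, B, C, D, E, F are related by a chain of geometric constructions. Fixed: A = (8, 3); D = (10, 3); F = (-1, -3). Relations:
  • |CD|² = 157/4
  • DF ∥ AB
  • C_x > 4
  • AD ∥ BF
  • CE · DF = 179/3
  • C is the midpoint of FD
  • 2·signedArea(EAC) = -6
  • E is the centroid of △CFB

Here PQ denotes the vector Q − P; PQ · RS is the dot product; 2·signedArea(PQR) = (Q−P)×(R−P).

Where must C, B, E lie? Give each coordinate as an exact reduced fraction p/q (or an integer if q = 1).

B = (-3, -3)
C = (9/2, 0)
E = (1/6, -2)

1. C_x = 9/2  [C is the midpoint of FD]
2. C_y = 0  [C is the midpoint of FD]
   → C = (9/2, 0)
3. B_x = -3  [AD ∥ BF ∩ DF ∥ AB]
4. B_y = -3  [AD ∥ BF ∩ DF ∥ AB]
   → B = (-3, -3)
5. E_x = 1/6  [E is the centroid of △CFB]
6. E_y = -2  [E is the centroid of △CFB]
   → E = (1/6, -2)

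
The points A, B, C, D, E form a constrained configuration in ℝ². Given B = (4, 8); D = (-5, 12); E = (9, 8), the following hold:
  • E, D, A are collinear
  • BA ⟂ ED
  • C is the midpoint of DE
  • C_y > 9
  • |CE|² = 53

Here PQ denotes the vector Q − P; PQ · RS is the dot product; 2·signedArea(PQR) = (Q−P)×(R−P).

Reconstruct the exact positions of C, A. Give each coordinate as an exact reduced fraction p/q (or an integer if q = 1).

A = (232/53, 494/53)
C = (2, 10)

1. C_x = 2  [C is the midpoint of DE]
2. C_y = 10  [C is the midpoint of DE]
   → C = (2, 10)
3. A_x = 232/53  [E, D, A are collinear ∩ BA ⟂ ED]
4. A_y = 494/53  [E, D, A are collinear ∩ BA ⟂ ED]
   → A = (232/53, 494/53)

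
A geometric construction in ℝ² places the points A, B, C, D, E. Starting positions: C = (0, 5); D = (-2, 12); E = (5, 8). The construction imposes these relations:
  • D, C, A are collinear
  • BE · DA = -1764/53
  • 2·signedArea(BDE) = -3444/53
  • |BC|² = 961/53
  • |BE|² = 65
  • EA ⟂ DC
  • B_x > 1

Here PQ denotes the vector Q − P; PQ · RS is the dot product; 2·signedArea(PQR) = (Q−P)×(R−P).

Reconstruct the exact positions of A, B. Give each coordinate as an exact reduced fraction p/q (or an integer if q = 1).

1. A_x = -22/53  [D, C, A are collinear ∩ EA ⟂ DC]
2. A_y = 342/53  [D, C, A are collinear ∩ EA ⟂ DC]
   → A = (-22/53, 342/53)
3. B_x = 62/53  [2·signedArea(BDE) = -3444/53 ∩ BE · DA = -1764/53]
4. B_y = 48/53  [2·signedArea(BDE) = -3444/53 ∩ BE · DA = -1764/53]
   → B = (62/53, 48/53)

A = (-22/53, 342/53)
B = (62/53, 48/53)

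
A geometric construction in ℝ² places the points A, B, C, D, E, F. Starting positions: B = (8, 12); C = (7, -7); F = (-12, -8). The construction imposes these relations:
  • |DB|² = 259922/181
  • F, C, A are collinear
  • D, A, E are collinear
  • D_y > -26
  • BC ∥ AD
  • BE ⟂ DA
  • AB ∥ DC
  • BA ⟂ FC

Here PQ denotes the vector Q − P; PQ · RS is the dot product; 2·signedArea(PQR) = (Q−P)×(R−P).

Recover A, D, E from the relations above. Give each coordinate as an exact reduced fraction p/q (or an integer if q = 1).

1. A_x = 1628/181  [F, C, A are collinear ∩ BA ⟂ FC]
2. A_y = -1248/181  [F, C, A are collinear ∩ BA ⟂ FC]
   → A = (1628/181, -1248/181)
3. D_x = 1447/181  [AB ∥ DC ∩ BC ∥ AD]
4. D_y = -4687/181  [AB ∥ DC ∩ BC ∥ AD]
   → D = (1447/181, -4687/181)
5. E_x = 327068/32761  [D, A, E are collinear ∩ BE ⟂ DA]
6. E_y = 389712/32761  [D, A, E are collinear ∩ BE ⟂ DA]
   → E = (327068/32761, 389712/32761)

A = (1628/181, -1248/181)
D = (1447/181, -4687/181)
E = (327068/32761, 389712/32761)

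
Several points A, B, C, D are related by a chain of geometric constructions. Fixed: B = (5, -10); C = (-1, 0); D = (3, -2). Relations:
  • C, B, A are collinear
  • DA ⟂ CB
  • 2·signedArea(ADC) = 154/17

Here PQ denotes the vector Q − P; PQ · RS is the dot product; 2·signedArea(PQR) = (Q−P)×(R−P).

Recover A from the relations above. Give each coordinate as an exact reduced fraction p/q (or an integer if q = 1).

A = (16/17, -55/17)

1. A_x = 16/17  [C, B, A are collinear ∩ DA ⟂ CB]
2. A_y = -55/17  [C, B, A are collinear ∩ DA ⟂ CB]
   → A = (16/17, -55/17)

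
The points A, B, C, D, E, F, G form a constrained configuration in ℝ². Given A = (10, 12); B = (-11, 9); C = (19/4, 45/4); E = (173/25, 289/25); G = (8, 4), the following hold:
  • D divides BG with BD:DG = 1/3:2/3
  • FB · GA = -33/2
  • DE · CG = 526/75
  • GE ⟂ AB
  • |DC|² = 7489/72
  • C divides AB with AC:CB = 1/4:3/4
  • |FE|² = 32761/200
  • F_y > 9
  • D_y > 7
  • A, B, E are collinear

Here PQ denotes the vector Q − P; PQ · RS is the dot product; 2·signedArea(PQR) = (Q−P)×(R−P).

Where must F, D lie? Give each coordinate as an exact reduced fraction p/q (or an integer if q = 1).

1. F_x = -23/4  [line -2·x + -8·y + 133/2 = 0 ∩ |FE|² = 32761/200]
2. F_y = 39/4  [line -2·x + -8·y + 133/2 = 0 ∩ |FE|² = 32761/200]
   → F = (-23/4, 39/4)
3. D_x = -14/3  [D divides BG with BD:DG = 1/3:2/3]
4. D_y = 22/3  [D divides BG with BD:DG = 1/3:2/3]
   → D = (-14/3, 22/3)

D = (-14/3, 22/3)
F = (-23/4, 39/4)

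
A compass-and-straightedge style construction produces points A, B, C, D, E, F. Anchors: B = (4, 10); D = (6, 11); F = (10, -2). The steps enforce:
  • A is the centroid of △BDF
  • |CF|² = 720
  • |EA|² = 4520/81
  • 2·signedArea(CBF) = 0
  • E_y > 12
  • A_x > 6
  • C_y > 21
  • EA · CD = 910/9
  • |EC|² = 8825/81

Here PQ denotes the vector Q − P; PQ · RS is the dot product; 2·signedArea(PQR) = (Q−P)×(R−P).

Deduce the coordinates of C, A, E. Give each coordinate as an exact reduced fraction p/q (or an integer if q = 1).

A = (20/3, 19/3)
C = (-2, 22)
E = (26/9, 115/9)

1. C_x = -2  [line 12·x + 6·y + -108 = 0 ∩ |CF|² = 720]
2. C_y = 22  [line 12·x + 6·y + -108 = 0 ∩ |CF|² = 720]
   → C = (-2, 22)
3. A_x = 20/3  [A is the centroid of △BDF]
4. A_y = 19/3  [A is the centroid of △BDF]
   → A = (20/3, 19/3)
5. E_x = 26/9  [line -8·x + 11·y + -1057/9 = 0 ∩ |EA|² = 4520/81]
6. E_y = 115/9  [line -8·x + 11·y + -1057/9 = 0 ∩ |EA|² = 4520/81]
   → E = (26/9, 115/9)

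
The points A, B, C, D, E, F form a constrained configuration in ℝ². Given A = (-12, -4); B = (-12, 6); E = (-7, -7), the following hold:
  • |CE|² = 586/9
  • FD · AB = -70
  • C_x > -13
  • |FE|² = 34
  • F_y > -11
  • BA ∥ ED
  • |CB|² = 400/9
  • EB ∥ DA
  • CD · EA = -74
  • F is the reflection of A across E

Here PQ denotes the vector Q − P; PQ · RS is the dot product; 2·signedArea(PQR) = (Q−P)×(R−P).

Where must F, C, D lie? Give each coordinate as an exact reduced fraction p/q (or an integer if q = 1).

1. F_x = -2  [F is the reflection of A across E]
2. F_y = -10  [F is the reflection of A across E]
   → F = (-2, -10)
3. D_x = -7  [EB ∥ DA ∩ BA ∥ ED]
4. D_y = -17  [EB ∥ DA ∩ BA ∥ ED]
   → D = (-7, -17)
5. C_x = -12  [line 5·x + -3·y + 58 = 0 ∩ |CE|² = 586/9]
6. C_y = -2/3  [line 5·x + -3·y + 58 = 0 ∩ |CE|² = 586/9]
   → C = (-12, -2/3)

C = (-12, -2/3)
D = (-7, -17)
F = (-2, -10)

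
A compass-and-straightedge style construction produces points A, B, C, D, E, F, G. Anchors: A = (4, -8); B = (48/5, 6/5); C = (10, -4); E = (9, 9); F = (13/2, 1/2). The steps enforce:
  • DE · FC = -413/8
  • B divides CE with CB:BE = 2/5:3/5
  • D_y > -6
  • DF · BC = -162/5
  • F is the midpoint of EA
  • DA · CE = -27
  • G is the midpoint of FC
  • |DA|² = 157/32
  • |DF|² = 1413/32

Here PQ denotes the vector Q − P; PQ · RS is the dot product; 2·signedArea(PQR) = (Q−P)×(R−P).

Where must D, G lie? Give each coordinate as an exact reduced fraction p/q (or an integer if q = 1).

D = (37/8, -47/8)
G = (33/4, -7/4)

1. D_x = 37/8  [DF · BC = -162/5 ∩ DE · FC = -413/8]
2. D_y = -47/8  [DF · BC = -162/5 ∩ DE · FC = -413/8]
   → D = (37/8, -47/8)
3. G_x = 33/4  [G is the midpoint of FC]
4. G_y = -7/4  [G is the midpoint of FC]
   → G = (33/4, -7/4)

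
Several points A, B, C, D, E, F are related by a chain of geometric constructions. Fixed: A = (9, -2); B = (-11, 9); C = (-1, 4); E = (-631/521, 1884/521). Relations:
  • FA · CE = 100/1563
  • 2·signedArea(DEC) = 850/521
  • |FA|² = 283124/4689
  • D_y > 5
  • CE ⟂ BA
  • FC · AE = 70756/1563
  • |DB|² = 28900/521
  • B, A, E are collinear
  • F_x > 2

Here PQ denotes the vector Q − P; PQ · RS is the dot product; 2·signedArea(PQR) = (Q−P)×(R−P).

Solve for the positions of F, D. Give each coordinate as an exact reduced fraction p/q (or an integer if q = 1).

1. F_x = 1179/521  [FC · AE = 70756/1563 ∩ FA · CE = 100/1563]
2. F_y = 2926/1563  [FC · AE = 70756/1563 ∩ FA · CE = 100/1563]
   → F = (1179/521, 2926/1563)
3. D_x = -2331/521  [line -200/521·x + 110/521·y + -1490/521 = 0 ∩ |DB|² = 28900/521]
4. D_y = 2819/521  [line -200/521·x + 110/521·y + -1490/521 = 0 ∩ |DB|² = 28900/521]
   → D = (-2331/521, 2819/521)

D = (-2331/521, 2819/521)
F = (1179/521, 2926/1563)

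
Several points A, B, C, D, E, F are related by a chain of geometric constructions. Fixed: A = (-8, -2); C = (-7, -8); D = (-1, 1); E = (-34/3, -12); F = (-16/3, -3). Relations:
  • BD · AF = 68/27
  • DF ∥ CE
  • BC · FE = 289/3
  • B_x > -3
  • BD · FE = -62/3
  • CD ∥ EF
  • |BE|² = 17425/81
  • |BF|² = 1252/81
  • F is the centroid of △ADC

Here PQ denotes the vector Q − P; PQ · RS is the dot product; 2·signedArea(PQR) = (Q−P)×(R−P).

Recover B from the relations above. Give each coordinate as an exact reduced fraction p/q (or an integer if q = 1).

B = (-22/9, -1/3)

1. B_x = -22/9  [BC · FE = 289/3 ∩ BD · AF = 68/27]
2. B_y = -1/3  [BC · FE = 289/3 ∩ BD · AF = 68/27]
   → B = (-22/9, -1/3)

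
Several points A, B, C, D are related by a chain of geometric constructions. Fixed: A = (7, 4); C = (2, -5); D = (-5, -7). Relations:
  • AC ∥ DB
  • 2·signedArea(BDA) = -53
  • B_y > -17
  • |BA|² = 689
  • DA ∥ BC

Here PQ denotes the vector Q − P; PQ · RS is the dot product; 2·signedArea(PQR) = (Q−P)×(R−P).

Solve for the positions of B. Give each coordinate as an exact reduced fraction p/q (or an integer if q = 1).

B = (-10, -16)

1. B_x = -10  [DA ∥ BC ∩ AC ∥ DB]
2. B_y = -16  [DA ∥ BC ∩ AC ∥ DB]
   → B = (-10, -16)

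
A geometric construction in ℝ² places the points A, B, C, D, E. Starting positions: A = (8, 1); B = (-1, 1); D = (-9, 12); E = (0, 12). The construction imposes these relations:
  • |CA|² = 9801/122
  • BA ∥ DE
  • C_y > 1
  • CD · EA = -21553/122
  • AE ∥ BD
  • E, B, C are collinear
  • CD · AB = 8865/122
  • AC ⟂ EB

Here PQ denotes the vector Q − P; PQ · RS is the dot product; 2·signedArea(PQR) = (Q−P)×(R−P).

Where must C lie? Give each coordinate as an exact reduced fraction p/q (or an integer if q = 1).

C = (-113/122, 221/122)

1. C_x = -113/122  [E, B, C are collinear ∩ AC ⟂ EB]
2. C_y = 221/122  [E, B, C are collinear ∩ AC ⟂ EB]
   → C = (-113/122, 221/122)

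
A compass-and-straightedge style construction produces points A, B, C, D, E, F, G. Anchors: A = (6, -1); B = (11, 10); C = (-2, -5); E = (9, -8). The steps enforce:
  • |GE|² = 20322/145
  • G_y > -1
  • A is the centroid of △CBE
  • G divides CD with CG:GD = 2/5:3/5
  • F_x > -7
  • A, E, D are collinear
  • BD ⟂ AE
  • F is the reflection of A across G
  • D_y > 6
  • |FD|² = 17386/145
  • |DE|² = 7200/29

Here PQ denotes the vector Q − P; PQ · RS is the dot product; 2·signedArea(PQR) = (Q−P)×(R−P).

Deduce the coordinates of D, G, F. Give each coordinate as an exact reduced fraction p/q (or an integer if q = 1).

D = (81/29, 188/29)
F = (-894/145, 27/145)
G = (-12/145, -59/145)

1. D_x = 81/29  [A, E, D are collinear ∩ BD ⟂ AE]
2. D_y = 188/29  [A, E, D are collinear ∩ BD ⟂ AE]
   → D = (81/29, 188/29)
3. G_x = -12/145  [G divides CD with CG:GD = 2/5:3/5]
4. G_y = -59/145  [G divides CD with CG:GD = 2/5:3/5]
   → G = (-12/145, -59/145)
5. F_x = -894/145  [F is the reflection of A across G]
6. F_y = 27/145  [F is the reflection of A across G]
   → F = (-894/145, 27/145)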